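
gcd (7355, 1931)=1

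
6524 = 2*3262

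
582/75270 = 97/12545 ≈ 0.00773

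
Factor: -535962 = -1 * 2^1 * 3^1 * 7^2 * 1823^1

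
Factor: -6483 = -1 * 3^1 * 2161^1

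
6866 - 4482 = 2384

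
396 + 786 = 1182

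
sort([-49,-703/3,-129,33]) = [-703/3,-129,-49,33]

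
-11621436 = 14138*(-822)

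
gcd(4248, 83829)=3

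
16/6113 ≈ 0.00262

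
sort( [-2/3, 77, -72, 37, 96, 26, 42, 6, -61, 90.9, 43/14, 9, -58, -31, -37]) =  [-72, -61, -58, -37, -31, -2/3, 43/14, 6, 9, 26, 37, 42, 77, 90.9, 96]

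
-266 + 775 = 509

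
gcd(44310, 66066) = 42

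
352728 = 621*568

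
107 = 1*107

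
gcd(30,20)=10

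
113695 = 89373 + 24322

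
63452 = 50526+12926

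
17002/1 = 17002 = 17002.00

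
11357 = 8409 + 2948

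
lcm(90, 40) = 360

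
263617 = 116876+146741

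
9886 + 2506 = 12392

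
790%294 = 202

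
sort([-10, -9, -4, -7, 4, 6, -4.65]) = [-10, -9, -7, -4.65, -4, 4, 6]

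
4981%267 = 175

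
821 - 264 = 557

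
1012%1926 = 1012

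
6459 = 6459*1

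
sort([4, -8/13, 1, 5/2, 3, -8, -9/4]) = [-8, -9/4, -8/13, 1, 5/2, 3, 4]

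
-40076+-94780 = -134856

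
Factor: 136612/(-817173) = -1 * 2^2 * 3^(-2) * 41^1 * 109^(-1) = -164/981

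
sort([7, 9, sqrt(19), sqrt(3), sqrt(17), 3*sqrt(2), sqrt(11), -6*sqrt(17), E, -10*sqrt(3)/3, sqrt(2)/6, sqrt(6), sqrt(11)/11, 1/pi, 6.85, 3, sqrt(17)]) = [-6*sqrt(17), -10*sqrt(3)/3, sqrt(2)/6, sqrt(11)/11, 1/pi, sqrt(3), sqrt(6), E, 3, sqrt(11), sqrt(17), sqrt(17), 3*sqrt(2), sqrt(19), 6.85, 7, 9]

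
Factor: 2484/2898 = 2^1*3^1*7^(-1) = 6/7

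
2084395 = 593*3515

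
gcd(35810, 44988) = 2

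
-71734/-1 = 71734 = 71734.00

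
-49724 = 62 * (-802)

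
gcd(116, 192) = 4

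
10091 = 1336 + 8755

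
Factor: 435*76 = 2^2*3^1*5^1*19^1*29^1 = 33060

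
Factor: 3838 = 2^1*19^1*101^1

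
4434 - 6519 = -2085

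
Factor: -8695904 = -1 * 2^5 * 7^1 * 38821^1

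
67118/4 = 16779+1/2 = 16779.50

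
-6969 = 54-7023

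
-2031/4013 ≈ -0.506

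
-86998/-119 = 731 + 9/119 ≈ 731.08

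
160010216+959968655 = 1119978871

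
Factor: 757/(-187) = -1*11^(-1)*17^(-1)*757^1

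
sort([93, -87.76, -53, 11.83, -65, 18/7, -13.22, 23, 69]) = [-87.76, -65, -53, -13.22, 18/7, 11.83, 23, 69, 93]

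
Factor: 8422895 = 5^1*13^1*101^1*1283^1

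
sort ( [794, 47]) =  [47, 794]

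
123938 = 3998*31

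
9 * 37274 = 335466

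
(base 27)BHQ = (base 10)8504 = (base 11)6431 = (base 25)DF4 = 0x2138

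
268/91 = 2+86/91 ≈ 2.95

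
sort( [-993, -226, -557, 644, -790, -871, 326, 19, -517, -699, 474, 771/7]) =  [-993, -871, -790, -699, -557, -517, -226, 19, 771/7, 326, 474, 644]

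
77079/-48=-25693/16 ≈ -1605.81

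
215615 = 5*43123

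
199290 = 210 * 949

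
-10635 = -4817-5818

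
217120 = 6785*32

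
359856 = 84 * 4284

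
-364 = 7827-8191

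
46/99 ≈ 0.465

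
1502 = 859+643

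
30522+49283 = 79805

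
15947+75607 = 91554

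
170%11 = 5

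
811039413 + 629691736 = 1440731149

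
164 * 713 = 116932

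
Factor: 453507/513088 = 2^(-6)*3^1*8017^(-1)*151169^1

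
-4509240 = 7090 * (-636)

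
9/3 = 3 = 3.00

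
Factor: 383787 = 3^2*42643^1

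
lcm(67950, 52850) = 475650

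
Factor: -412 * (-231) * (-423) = -1 * 2^2 * 3^3 * 7^1 * 11^1 * 47^1 * 103^1 = -40257756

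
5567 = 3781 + 1786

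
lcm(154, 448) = 4928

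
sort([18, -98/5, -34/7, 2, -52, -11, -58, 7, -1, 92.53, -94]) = [-94, -58, -52, -98/5, -11, -34/7, -1, 2, 7, 18, 92.53]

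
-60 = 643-703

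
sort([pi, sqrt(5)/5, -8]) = [-8, sqrt(5)/5, pi]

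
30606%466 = 316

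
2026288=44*46052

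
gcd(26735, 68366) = 1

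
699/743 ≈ 0.941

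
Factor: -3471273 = -1 * 3^2 * 13^1 * 29669^1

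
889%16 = 9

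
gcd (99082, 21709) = 1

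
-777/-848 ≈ 0.916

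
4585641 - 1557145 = 3028496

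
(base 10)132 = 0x84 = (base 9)156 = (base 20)6c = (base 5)1012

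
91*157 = 14287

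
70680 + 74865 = 145545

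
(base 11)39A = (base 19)15G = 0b111011000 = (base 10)472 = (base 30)FM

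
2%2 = 0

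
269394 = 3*89798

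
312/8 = 39 = 39.00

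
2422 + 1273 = 3695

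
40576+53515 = 94091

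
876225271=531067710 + 345157561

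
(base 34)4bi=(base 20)cag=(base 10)5016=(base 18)f8c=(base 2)1001110011000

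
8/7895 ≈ 0.00101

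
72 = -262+334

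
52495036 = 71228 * 737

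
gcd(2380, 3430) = 70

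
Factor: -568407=-1 * 3^1 * 7^1 * 27067^1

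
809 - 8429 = -7620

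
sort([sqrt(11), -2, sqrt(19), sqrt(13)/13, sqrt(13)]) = [-2, sqrt(13)/13, sqrt(11), sqrt(13), sqrt(19)]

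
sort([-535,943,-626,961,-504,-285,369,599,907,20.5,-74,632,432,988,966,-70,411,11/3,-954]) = [-954,-626,-535,-504,-285,-74,-70,11/3,20.5,369,411,432,599,632,907,943,961,966,988]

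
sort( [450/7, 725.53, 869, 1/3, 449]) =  [1/3, 450/7, 449, 725.53, 869]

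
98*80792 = 7917616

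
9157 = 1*9157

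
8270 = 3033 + 5237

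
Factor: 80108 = 2^2 * 7^1 * 2861^1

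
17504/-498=-8752/249 ≈ -35.15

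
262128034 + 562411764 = 824539798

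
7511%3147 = 1217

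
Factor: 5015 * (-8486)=-1 * 2^1 * 5^1 * 17^1 * 59^1 * 4243^1=-42557290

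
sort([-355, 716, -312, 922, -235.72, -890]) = [-890, -355, -312, -235.72, 716, 922]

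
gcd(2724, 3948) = 12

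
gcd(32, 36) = 4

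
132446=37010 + 95436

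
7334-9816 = -2482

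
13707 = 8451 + 5256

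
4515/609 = 215/29 ≈ 7.41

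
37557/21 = 12519/7 ≈ 1788.43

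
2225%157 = 27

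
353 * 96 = 33888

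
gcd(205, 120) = 5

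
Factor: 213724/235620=3^(-2)*5^(-1)*11^(-1)*449^1=449/495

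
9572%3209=3154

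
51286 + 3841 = 55127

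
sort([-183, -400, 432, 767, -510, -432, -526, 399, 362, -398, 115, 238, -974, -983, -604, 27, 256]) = [-983, -974, -604, -526, -510, -432, -400, -398, -183, 27, 115, 238, 256, 362, 399, 432, 767]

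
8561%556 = 221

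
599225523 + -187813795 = 411411728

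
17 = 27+-10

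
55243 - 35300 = 19943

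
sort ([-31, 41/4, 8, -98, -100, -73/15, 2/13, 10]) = [-100, -98, -31, -73/15, 2/13, 8, 10, 41/4]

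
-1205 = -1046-159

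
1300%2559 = 1300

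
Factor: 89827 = 43^1*2089^1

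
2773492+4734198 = 7507690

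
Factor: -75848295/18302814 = -1 * 2^(-1) * 3^(-2) * 5^1 * 19^(-1) * 79^1 * 17839^(-1) * 64007^1 = -25282765/6100938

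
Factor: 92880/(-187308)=-1 * 2^2 * 3^1 * 5^1 * 11^(-2)=-60/121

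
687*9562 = 6569094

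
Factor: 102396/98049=2^2*7^(-1)*29^(-1)*53^1=212/203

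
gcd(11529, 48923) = 7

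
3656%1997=1659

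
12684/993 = 12 + 256/331≈12.77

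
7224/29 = 249 + 3/29 ≈ 249.10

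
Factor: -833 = -1*7^2*17^1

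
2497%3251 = 2497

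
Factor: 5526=2^1*3^2*307^1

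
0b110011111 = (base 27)fa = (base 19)12g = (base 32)cv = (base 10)415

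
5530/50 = 110 + 3/5 = 110.60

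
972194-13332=958862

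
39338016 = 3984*9874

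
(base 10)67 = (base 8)103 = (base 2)1000011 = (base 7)124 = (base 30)27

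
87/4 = 21+3/4 = 21.75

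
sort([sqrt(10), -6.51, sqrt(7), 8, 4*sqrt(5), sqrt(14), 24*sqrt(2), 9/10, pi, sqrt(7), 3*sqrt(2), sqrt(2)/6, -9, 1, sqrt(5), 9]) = [-9, -6.51, sqrt(2)/6, 9/10, 1, sqrt(5), sqrt(7), sqrt(7), pi, sqrt(10), sqrt(14), 3*sqrt(2), 8, 4*sqrt(5), 9, 24*sqrt(2)]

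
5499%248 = 43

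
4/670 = 2/335 ≈ 0.00597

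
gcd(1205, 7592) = 1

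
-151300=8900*(-17)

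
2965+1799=4764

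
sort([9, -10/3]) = [-10/3, 9]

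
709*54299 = 38497991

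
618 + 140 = 758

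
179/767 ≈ 0.233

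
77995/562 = 138+439/562 ≈ 138.78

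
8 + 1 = 9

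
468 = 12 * 39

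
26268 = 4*6567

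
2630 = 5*526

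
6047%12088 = 6047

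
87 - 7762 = -7675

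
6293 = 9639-3346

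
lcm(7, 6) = 42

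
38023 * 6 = 228138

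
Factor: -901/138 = -1*2^(-1)*3^(-1)*17^1*23^(-1)*53^1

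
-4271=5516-9787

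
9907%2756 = 1639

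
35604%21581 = 14023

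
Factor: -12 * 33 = -1 * 2^2 * 3^2 * 11^1 = -396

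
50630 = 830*61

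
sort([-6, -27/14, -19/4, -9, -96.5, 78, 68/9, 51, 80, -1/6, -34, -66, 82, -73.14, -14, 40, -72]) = [-96.5, -73.14, -72, -66, -34, -14, -9, -6, -19/4, -27/14, -1/6, 68/9, 40, 51, 78, 80, 82]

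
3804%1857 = 90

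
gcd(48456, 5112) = 72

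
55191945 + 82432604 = 137624549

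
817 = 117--700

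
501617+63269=564886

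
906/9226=453/4613 ≈ 0.0982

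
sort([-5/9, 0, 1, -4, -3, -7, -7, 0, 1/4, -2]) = [-7, -7, -4, -3, -2, -5/9, 0, 0, 1/4, 1]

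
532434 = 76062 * 7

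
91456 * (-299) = -27345344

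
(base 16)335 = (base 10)821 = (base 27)13b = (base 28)119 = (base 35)ng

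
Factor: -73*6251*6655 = -1*5^1*7^1*11^3*19^1*47^1*73^1 = -3036829565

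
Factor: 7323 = 3^1*2441^1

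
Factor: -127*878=-1*2^1*127^1*439^1=-111506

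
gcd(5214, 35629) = 869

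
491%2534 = 491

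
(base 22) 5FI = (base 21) 65H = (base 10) 2768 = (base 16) AD0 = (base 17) 99E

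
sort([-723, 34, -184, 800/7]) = [-723, -184, 34, 800/7]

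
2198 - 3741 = -1543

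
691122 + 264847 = 955969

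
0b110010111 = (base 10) 407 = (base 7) 1121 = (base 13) 254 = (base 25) g7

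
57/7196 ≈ 0.00792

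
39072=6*6512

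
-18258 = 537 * (-34)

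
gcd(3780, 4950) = 90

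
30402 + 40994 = 71396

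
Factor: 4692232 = 2^3 * 109^1 * 5381^1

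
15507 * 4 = 62028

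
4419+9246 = 13665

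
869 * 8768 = 7619392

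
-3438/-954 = 191/53 ≈ 3.60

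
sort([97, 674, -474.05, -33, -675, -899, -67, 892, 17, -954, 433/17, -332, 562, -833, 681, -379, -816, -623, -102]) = [-954, -899, -833, -816, -675, -623, -474.05, -379, -332, -102, -67, -33, 17, 433/17, 97, 562, 674, 681, 892]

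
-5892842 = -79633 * 74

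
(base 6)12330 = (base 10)1854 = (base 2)11100111110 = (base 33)1n6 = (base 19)52b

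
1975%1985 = 1975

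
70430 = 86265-15835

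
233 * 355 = 82715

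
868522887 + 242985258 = 1111508145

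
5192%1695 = 107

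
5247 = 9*583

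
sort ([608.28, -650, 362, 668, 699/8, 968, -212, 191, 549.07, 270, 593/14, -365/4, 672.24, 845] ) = [-650, -212, -365/4, 593/14, 699/8, 191, 270, 362, 549.07, 608.28, 668, 672.24, 845, 968] 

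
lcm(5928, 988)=5928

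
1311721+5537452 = 6849173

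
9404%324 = 8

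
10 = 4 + 6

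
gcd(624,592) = 16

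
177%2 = 1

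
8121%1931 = 397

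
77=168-91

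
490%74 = 46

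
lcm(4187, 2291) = 121423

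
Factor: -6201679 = -1*11^1*29^1*19441^1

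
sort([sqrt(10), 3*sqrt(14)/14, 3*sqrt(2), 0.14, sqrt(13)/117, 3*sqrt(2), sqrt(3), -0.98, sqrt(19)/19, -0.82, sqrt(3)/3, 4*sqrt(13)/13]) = [-0.98, -0.82, sqrt(13)/117, 0.14, sqrt(19)/19, sqrt(3)/3, 3*sqrt(14)/14, 4*sqrt(13)/13, sqrt(3), sqrt(10), 3*sqrt(2), 3*sqrt(2)]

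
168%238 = 168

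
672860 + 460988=1133848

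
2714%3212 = 2714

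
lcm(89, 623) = 623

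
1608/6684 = 134/557 ≈ 0.241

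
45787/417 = 109 + 334/417≈109.80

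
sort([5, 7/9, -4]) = [-4, 7/9, 5]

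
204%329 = 204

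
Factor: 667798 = 2^1 * 379^1 * 881^1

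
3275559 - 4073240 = -797681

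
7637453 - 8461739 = -824286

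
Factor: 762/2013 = 2^1*11^(-1)*61^(-1)*127^1 = 254/671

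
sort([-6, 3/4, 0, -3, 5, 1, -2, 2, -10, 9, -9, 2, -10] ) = [-10, -10, -9, -6, -3, -2, 0, 3/4, 1, 2, 2, 5, 9] 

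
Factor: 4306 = 2^1*2153^1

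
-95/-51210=19/10242 ≈ 0.00186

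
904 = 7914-7010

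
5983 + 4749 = 10732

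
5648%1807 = 227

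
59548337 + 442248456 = 501796793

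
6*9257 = 55542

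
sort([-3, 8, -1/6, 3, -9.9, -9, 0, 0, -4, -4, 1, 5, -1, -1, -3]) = [-9.9, -9, -4, -4, -3, -3, -1, -1, -1/6, 0, 0, 1, 3, 5, 8]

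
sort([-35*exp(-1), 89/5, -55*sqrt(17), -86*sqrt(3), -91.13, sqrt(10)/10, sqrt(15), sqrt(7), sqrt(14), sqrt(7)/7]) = [-55*sqrt(17), -86*sqrt(3), -91.13, -35*exp(-1), sqrt(10)/10, sqrt(7)/7, sqrt(7), sqrt(14), sqrt(15), 89/5]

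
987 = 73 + 914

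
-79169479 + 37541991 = -41627488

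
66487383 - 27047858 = 39439525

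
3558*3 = 10674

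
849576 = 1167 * 728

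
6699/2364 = 2233/788 ≈ 2.83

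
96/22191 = 32/7397 ≈ 0.00433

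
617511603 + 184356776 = 801868379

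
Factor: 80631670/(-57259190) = -1*7^1*23^(-1)*241^(-1)*1033^(-1)*1151881^1 = -8063167/5725919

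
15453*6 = 92718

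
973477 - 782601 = 190876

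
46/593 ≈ 0.0776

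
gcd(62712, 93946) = 2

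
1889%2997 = 1889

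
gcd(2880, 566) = 2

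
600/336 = 25/14 ≈ 1.79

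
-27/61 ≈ -0.443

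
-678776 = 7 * (-96968)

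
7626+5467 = 13093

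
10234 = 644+9590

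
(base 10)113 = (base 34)3b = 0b1110001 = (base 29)3q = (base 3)11012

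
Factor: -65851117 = -1*107^1*615431^1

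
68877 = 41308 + 27569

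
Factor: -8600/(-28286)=2^2 * 5^2 * 43^1 * 14143^(-1)=4300/14143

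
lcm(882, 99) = 9702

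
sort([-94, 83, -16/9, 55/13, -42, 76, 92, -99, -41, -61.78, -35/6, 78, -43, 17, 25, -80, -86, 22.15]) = [-99, -94, -86, -80, -61.78, -43, -42, -41, -35/6, -16/9, 55/13, 17, 22.15, 25, 76, 78, 83, 92]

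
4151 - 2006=2145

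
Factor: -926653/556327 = -1*7^1*13^1*17^1*599^1*556327^(-1)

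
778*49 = 38122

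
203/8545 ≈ 0.0238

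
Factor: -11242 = -1*2^1*7^1*11^1*73^1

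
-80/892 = -20/223 ≈ -0.0897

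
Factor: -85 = -1 * 5^1 * 17^1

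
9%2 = 1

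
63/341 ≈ 0.185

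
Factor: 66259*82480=2^4*5^1*173^1*383^1*1031^1=5465042320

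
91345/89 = 1026 + 31/89 ≈ 1026.35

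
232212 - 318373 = -86161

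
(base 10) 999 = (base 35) sj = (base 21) 25c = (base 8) 1747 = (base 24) 1hf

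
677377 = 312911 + 364466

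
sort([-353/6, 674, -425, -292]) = [-425, -292, -353/6, 674]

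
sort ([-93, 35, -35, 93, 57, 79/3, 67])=[-93, -35, 79/3, 35, 57, 67, 93]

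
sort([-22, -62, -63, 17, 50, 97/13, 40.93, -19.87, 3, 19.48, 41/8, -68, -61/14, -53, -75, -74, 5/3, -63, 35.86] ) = [-75, -74, -68, -63, -63, -62, -53, -22, -19.87, -61/14, 5/3, 3, 41/8, 97/13, 17, 19.48, 35.86, 40.93, 50] 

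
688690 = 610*1129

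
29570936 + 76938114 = 106509050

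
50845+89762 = 140607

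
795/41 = 19 + 16/41 ≈ 19.39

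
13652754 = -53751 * (-254)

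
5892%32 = 4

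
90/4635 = 2/103 ≈ 0.0194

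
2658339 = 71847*37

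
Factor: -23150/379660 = -1 * 2^(-1) * 5^1 * 41^(-1) = -5/82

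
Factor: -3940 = -1*2^2*5^1*197^1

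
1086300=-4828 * (-225)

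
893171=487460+405711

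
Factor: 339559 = 11^1 * 30869^1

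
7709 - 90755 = -83046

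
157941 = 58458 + 99483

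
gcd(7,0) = 7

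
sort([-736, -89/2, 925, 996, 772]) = [-736, -89/2, 772, 925, 996]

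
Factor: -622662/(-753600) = 2^(-5) * 5^(-2) * 661^1 = 661/800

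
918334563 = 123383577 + 794950986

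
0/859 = 0 = 0.00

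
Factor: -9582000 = -1*2^4*3^1*5^3*1597^1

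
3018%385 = 323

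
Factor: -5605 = -1*5^1*19^1*59^1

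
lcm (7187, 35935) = 35935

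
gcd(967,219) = 1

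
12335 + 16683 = 29018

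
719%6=5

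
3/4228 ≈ 0.000710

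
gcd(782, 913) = 1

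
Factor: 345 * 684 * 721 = 2^2 * 3^3 * 5^1 * 7^1 * 19^1 * 23^1 * 103^1 = 170141580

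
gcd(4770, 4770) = 4770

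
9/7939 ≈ 0.00113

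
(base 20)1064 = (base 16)1fbc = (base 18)1716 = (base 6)101340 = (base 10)8124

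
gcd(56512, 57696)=32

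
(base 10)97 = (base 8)141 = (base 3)10121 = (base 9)117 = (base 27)3g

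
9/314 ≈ 0.0287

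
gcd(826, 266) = 14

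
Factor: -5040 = -1 * 2^4 * 3^2 * 5^1 * 7^1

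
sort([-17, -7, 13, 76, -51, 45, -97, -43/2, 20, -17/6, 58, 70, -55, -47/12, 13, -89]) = [-97, -89, -55, -51, -43/2, -17, -7, -47/12, -17/6, 13, 13, 20, 45, 58, 70, 76]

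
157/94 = 1 + 63/94 ≈ 1.67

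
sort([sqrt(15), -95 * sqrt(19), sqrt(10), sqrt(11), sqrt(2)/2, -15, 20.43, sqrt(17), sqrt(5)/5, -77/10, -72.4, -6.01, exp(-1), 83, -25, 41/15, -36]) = [-95 * sqrt(19), -72.4, -36, -25, -15, -77/10, -6.01, exp(-1), sqrt(5)/5, sqrt(2)/2, 41/15, sqrt(10), sqrt(11), sqrt(15), sqrt(17), 20.43, 83]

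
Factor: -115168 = -1*2^5*59^1*61^1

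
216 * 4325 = 934200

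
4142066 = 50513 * 82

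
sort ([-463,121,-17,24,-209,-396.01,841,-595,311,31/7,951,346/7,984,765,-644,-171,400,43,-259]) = [-644,-595,-463,-396.01,-259,-209,-171,-17,31/7,24,43,346/7,121,311,400,765,841,951,984]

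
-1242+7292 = 6050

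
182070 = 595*306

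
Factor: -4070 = -1 * 2^1 * 5^1 * 11^1 * 37^1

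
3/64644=1/21548 ≈ 0.0000464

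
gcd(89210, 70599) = 1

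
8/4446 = 4/2223 ≈ 0.00180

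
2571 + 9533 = 12104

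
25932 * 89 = 2307948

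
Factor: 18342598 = 2^1*2017^1*4547^1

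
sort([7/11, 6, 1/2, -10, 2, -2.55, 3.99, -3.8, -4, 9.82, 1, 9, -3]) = [-10, -4, -3.8, -3, -2.55, 1/2, 7/11, 1, 2, 3.99, 6, 9, 9.82]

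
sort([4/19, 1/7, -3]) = [-3, 1/7, 4/19]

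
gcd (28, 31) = 1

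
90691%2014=61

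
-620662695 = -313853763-306808932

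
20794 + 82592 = 103386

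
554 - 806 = -252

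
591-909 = -318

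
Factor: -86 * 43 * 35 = -1 * 2^1 * 5^1 * 7^1 * 43^2 = -129430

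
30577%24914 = 5663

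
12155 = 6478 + 5677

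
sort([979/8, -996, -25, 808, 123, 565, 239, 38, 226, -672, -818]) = [-996, -818, -672, -25, 38, 979/8, 123, 226, 239, 565, 808]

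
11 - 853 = -842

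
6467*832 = 5380544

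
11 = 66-55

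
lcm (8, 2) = 8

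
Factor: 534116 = 2^2*11^1*61^1*199^1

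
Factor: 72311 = 167^1*433^1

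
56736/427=132 + 372/427 ≈ 132.87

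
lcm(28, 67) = 1876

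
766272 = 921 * 832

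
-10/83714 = -5/41857 ≈ -0.000119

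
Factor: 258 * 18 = 2^2 * 3^3 * 43^1 = 4644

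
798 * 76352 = 60928896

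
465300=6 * 77550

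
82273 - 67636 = 14637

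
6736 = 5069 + 1667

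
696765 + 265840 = 962605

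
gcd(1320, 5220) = 60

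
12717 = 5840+6877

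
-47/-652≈0.0721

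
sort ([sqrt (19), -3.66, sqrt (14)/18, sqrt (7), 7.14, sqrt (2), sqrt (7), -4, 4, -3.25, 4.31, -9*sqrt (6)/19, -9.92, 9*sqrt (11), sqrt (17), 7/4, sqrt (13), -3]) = [-9.92, -4, -3.66, -3.25, -3, -9*sqrt (6)/19, sqrt (14)/18, sqrt (2), 7/4, sqrt (7), sqrt (7), sqrt (13), 4, sqrt (17), 4.31, sqrt (19), 7.14, 9*sqrt (11)]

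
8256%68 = 28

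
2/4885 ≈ 0.000409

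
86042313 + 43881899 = 129924212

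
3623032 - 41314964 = -37691932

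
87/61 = 1 + 26/61 ≈ 1.43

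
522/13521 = 174/4507≈0.0386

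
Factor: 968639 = 7^1*19^1*7283^1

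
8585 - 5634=2951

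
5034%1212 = 186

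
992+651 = 1643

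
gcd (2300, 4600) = 2300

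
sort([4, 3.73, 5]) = [3.73, 4, 5]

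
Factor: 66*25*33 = 2^1*3^2*5^2*11^2 = 54450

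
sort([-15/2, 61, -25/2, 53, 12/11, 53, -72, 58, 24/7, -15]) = [-72, -15, -25/2, -15/2, 12/11, 24/7, 53, 53, 58, 61]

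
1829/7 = 261 + 2/7≈261.29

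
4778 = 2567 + 2211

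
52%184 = 52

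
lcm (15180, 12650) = 75900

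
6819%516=111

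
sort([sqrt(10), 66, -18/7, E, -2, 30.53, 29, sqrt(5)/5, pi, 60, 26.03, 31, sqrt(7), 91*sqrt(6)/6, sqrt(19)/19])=[-18/7, -2, sqrt(19)/19, sqrt(5)/5, sqrt(7), E, pi, sqrt(10), 26.03, 29, 30.53, 31, 91*sqrt(6)/6, 60, 66]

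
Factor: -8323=-1*7^1*29^1*41^1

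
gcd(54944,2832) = 16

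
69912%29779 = 10354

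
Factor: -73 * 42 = -1 * 2^1 * 3^1 * 7^1 * 73^1 = -3066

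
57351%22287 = 12777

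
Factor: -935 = -1*5^1*11^1*17^1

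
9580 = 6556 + 3024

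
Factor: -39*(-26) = 2^1*3^1*13^2 = 1014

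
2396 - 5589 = -3193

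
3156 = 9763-6607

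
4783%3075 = 1708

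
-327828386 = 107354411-435182797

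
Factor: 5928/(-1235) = -1*2^3*3^1*5^(-1) = -24/5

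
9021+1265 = 10286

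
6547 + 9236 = 15783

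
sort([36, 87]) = [36, 87]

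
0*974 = 0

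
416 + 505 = 921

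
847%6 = 1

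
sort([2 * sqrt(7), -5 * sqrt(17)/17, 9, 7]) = [-5 * sqrt(17)/17, 2 * sqrt(7), 7, 9]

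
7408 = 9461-2053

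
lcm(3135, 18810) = 18810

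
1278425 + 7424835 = 8703260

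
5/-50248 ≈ -0.0000995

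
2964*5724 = 16965936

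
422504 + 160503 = 583007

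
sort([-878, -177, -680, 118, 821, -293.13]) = [-878, -680, -293.13, -177, 118, 821]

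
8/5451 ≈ 0.00147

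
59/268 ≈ 0.220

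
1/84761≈0.0000118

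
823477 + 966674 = 1790151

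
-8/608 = -1/76 ≈ -0.0132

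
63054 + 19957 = 83011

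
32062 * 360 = 11542320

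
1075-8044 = -6969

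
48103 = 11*4373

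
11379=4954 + 6425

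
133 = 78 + 55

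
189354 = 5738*33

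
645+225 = 870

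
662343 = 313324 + 349019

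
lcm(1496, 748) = 1496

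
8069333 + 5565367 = 13634700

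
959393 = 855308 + 104085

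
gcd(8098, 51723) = 1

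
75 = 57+18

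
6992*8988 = 62844096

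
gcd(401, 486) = 1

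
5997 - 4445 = 1552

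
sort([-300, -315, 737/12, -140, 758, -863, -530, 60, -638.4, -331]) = [-863, -638.4, -530, -331, -315, -300, -140, 60, 737/12, 758]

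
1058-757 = 301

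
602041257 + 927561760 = 1529603017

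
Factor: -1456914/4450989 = -1 * 2^1 * 37^ (-1) * 40099^ (-1) * 242819^1 = -485638/1483663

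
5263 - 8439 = -3176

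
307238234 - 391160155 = -83921921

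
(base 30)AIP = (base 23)I1K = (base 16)255D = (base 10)9565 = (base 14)36B3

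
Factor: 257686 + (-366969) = -1 * 103^1 * 1061^1 = -109283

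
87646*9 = 788814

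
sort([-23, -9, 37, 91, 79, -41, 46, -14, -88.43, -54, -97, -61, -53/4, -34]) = [-97, -88.43, -61, -54, -41, -34, -23, -14, -53/4, -9, 37, 46, 79, 91]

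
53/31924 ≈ 0.00166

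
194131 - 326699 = -132568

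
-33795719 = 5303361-39099080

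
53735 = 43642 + 10093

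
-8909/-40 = 222 + 29/40 ≈ 222.73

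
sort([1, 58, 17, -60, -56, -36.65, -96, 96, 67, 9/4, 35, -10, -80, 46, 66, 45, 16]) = [-96, -80, -60, -56, -36.65, -10, 1, 9/4, 16, 17, 35, 45, 46, 58, 66, 67, 96]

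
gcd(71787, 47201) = 1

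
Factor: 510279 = 3^1 * 7^1 * 11^1 * 47^2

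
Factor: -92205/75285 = -1 * 3^1 * 7^(-1) * 239^(-1) * 683^1 = -2049/1673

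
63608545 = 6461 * 9845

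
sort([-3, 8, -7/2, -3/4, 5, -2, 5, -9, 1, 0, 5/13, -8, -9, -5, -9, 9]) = [-9, -9, -9, -8, -5, -7/2, -3, -2, -3/4, 0, 5/13, 1, 5, 5, 8, 9]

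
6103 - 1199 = 4904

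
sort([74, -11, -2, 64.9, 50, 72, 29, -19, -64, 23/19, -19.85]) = [-64, -19.85, -19, -11, -2, 23/19, 29, 50, 64.9, 72, 74]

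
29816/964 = 30+224/241 ≈ 30.93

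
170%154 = 16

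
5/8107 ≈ 0.000617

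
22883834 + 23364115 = 46247949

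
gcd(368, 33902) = 46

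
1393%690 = 13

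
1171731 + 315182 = 1486913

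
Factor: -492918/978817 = -1*2^1*3^1*7^(-1)*82153^1*139831^(-1)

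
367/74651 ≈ 0.00492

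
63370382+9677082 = 73047464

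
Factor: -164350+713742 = 2^4*34337^1 = 549392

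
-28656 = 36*(-796)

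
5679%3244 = 2435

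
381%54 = 3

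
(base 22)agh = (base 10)5209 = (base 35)48t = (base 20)d09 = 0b1010001011001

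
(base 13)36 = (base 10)45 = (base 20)25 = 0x2d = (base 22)21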